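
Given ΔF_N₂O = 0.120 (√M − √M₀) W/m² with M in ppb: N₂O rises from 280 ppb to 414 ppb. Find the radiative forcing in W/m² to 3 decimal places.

ΔF = 0.434 W/m²

N₂O: 0.120 × (√414 − √280) = 0.120 × (20.3470 − 16.7332) = 0.120 × 3.6138 = 0.4337 W/m².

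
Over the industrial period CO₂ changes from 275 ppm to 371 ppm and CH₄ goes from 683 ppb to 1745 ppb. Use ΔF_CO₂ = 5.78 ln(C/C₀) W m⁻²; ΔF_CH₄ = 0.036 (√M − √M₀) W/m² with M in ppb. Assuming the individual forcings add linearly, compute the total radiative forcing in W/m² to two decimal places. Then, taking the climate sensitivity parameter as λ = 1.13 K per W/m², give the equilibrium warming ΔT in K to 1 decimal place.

ΔF = 2.29 W/m²; ΔT = 2.6 K

CO₂: 5.78 × ln(371/275) = 5.78 × ln(1.34909) = 5.78 × 0.29943 = 1.7307 W/m².
CH₄: 0.036 × (√1745 − √683) = 0.036 × (41.7732 − 26.1343) = 0.036 × 15.6389 = 0.5630 W/m².
Total ΔF = 1.7307 + 0.5630 = 2.2937 W/m².
ΔT = λ ΔF = 1.13 × 2.29 = 2.5877 K.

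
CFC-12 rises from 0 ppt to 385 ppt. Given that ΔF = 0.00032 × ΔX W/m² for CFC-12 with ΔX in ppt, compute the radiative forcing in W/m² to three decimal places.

CFC-12: ΔF = 0.00032 × (385 − 0) = 0.00032 × 385 = 0.1232 W/m².

ΔF = 0.123 W/m²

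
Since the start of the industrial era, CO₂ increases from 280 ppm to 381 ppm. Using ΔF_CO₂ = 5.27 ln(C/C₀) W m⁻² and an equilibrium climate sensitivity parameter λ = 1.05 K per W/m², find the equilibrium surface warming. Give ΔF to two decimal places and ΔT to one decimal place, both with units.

CO₂: 5.27 × ln(381/280) = 5.27 × ln(1.36071) = 5.27 × 0.30801 = 1.6232 W/m².
ΔT = λ ΔF = 1.05 × 1.62 = 1.7010 K.

ΔF = 1.62 W/m²; ΔT = 1.7 K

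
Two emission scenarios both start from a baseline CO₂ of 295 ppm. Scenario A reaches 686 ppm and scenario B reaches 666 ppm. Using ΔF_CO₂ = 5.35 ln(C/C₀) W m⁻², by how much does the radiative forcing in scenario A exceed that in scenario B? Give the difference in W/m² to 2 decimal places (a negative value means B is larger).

ΔF_A − ΔF_B = 0.16 W/m²

ΔF_A = 5.35 ln(686/295) = 5.35 × 0.84390 = 4.5149 W/m².
ΔF_B = 5.35 ln(666/295) = 5.35 × 0.81431 = 4.3566 W/m².
Difference: 4.5149 − 4.3566 = 0.1583 W/m².
(Equivalently, ΔF_A − ΔF_B = 5.35 ln(686/666) = 5.35 × 0.02959 = 0.1583 W/m².)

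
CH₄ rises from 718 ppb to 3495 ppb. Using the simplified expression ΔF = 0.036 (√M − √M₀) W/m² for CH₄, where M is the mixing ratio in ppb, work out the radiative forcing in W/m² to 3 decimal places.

ΔF = 1.164 W/m²

CH₄: 0.036 × (√3495 − √718) = 0.036 × (59.1185 − 26.7955) = 0.036 × 32.3230 = 1.1636 W/m².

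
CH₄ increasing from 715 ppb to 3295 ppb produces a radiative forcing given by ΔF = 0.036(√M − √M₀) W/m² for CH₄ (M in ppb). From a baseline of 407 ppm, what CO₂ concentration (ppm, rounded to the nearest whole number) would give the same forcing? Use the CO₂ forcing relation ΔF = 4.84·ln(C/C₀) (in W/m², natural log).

CH₄ forcing: 0.036 × (√3295 − √715) = 0.036 × (57.4021 − 26.7395) = 0.036 × 30.6626 = 1.10385 W/m².
Set 4.84 ln(C/407) = 1.10385: ln(C/407) = 1.10385/4.84 = 0.22807, so C = 407 × e^0.22807 = 407 × 1.25617 = 511.26 ppm.

C ≈ 511 ppm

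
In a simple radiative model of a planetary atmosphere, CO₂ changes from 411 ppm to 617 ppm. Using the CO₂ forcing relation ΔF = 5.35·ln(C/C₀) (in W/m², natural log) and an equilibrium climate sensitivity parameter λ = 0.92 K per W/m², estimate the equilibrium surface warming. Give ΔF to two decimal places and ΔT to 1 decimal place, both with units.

CO₂: 5.35 × ln(617/411) = 5.35 × ln(1.50122) = 5.35 × 0.40628 = 2.1736 W/m².
ΔT = λ ΔF = 0.92 × 2.17 = 1.9964 K.

ΔF = 2.17 W/m²; ΔT = 2.0 K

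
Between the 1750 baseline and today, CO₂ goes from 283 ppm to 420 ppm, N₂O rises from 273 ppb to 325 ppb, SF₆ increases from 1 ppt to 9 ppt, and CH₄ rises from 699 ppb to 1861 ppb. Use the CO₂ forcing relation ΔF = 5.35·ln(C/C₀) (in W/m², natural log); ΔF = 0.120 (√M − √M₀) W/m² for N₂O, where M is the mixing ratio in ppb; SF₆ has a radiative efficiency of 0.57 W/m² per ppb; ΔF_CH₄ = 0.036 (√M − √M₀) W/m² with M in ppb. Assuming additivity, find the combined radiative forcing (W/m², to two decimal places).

ΔF = 2.90 W/m²

CO₂: 5.35 × ln(420/283) = 5.35 × ln(1.48410) = 5.35 × 0.39481 = 2.1122 W/m².
N₂O: 0.120 × (√325 − √273) = 0.120 × (18.0278 − 16.5227) = 0.120 × 1.5051 = 0.1806 W/m².
SF₆: Δ = 9 − 1 = 8 ppt = 0.008 ppb; ΔF = 0.57 × 0.008 = 0.0046 W/m².
CH₄: 0.036 × (√1861 − √699) = 0.036 × (43.1393 − 26.4386) = 0.036 × 16.7007 = 0.6012 W/m².
Total ΔF = 2.1122 + 0.1806 + 0.0046 + 0.6012 = 2.8986 W/m².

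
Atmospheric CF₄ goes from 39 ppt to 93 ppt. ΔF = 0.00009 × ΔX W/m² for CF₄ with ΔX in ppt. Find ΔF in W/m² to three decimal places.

ΔF = 0.005 W/m²

CF₄: ΔF = 0.00009 × (93 − 39) = 0.00009 × 54 = 0.0049 W/m².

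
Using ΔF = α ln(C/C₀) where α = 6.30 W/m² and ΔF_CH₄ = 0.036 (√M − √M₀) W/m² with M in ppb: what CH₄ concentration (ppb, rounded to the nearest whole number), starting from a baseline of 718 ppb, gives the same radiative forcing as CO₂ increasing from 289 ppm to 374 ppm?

M ≈ 5172 ppb

CO₂ forcing: 6.30 × ln(374/289) = 6.30 × 0.257829 = 1.62432 W/m².
Set 0.036(√M − √718) = 1.62432: √M = 1.62432/0.036 + √718 = 45.1200 + 26.7955 = 71.9155.
M = (71.9155)² = 5171.84 ppb.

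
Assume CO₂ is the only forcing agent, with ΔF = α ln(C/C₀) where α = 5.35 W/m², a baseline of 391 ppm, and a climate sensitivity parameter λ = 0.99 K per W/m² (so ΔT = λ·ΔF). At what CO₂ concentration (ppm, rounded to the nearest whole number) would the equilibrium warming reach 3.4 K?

Required forcing: ΔF = ΔT/λ = 3.4/0.99 = 3.4343 W/m².
Then ln(C/391) = ΔF/5.35 = 3.4343/5.35 = 0.64193.
So C = 391 × e^0.64193 = 391 × 1.90014 = 742.95 ppm.

C ≈ 743 ppm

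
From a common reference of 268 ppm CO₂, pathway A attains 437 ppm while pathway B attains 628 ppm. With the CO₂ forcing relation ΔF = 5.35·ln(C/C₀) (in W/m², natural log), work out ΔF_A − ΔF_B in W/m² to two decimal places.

ΔF_A − ΔF_B = -1.94 W/m²

ΔF_A = 5.35 ln(437/268) = 5.35 × 0.48895 = 2.6159 W/m².
ΔF_B = 5.35 ln(628/268) = 5.35 × 0.85155 = 4.5558 W/m².
Difference: 2.6159 − 4.5558 = -1.9399 W/m².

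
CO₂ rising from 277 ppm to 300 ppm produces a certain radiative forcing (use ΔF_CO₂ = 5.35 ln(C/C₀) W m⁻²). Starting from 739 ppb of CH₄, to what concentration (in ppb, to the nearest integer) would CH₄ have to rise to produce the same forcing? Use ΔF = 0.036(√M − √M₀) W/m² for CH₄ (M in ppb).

M ≈ 1524 ppb

CO₂ forcing: 5.35 × ln(300/277) = 5.35 × 0.079765 = 0.42674 W/m².
Set 0.036(√M − √739) = 0.42674: √M = 0.42674/0.036 + √739 = 11.8539 + 27.1846 = 39.0385.
M = (39.0385)² = 1524.00 ppb.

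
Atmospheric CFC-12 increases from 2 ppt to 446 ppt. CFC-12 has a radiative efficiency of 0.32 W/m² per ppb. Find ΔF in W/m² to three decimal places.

CFC-12: Δ = 446 − 2 = 444 ppt = 0.444 ppb; ΔF = 0.32 × 0.444 = 0.1421 W/m².

ΔF = 0.142 W/m²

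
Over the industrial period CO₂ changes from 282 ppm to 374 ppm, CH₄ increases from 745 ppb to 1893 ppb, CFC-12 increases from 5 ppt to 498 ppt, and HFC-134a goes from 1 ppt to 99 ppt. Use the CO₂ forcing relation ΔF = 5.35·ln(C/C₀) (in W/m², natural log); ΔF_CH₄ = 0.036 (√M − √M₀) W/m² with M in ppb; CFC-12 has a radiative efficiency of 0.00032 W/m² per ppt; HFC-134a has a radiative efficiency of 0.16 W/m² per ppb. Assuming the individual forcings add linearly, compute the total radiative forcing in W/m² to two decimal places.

CO₂: 5.35 × ln(374/282) = 5.35 × ln(1.32624) = 5.35 × 0.28235 = 1.5106 W/m².
CH₄: 0.036 × (√1893 − √745) = 0.036 × (43.5086 − 27.2947) = 0.036 × 16.2139 = 0.5837 W/m².
CFC-12: ΔF = 0.00032 × (498 − 5) = 0.00032 × 493 = 0.1578 W/m².
HFC-134a: Δ = 99 − 1 = 98 ppt = 0.098 ppb; ΔF = 0.16 × 0.098 = 0.0157 W/m².
Total ΔF = 1.5106 + 0.5837 + 0.1578 + 0.0157 = 2.2678 W/m².

ΔF = 2.27 W/m²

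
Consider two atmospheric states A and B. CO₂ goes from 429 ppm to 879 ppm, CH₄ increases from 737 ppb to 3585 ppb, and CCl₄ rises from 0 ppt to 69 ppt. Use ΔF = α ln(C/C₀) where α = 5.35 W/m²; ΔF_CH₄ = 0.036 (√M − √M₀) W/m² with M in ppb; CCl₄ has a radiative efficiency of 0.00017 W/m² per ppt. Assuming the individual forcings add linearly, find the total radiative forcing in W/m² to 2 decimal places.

ΔF = 5.03 W/m²

CO₂: 5.35 × ln(879/429) = 5.35 × ln(2.04895) = 5.35 × 0.71733 = 3.8377 W/m².
CH₄: 0.036 × (√3585 − √737) = 0.036 × (59.8749 − 27.1477) = 0.036 × 32.7272 = 1.1782 W/m².
CCl₄: ΔF = 0.00017 × (69 − 0) = 0.00017 × 69 = 0.0117 W/m².
Total ΔF = 3.8377 + 1.1782 + 0.0117 = 5.0276 W/m².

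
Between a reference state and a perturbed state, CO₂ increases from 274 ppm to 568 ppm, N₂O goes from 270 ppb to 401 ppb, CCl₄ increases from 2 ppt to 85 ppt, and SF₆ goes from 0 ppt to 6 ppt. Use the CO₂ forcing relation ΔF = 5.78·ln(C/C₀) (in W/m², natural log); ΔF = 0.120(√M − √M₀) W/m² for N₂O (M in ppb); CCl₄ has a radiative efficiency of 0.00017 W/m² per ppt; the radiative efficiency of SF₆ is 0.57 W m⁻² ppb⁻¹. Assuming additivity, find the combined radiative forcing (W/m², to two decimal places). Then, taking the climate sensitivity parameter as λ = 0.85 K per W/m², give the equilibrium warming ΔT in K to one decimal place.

ΔF = 4.66 W/m²; ΔT = 4.0 K

CO₂: 5.78 × ln(568/274) = 5.78 × ln(2.07299) = 5.78 × 0.72899 = 4.2136 W/m².
N₂O: 0.120 × (√401 − √270) = 0.120 × (20.0250 − 16.4317) = 0.120 × 3.5933 = 0.4312 W/m².
CCl₄: ΔF = 0.00017 × (85 − 2) = 0.00017 × 83 = 0.0141 W/m².
SF₆: Δ = 6 − 0 = 6 ppt = 0.006 ppb; ΔF = 0.57 × 0.006 = 0.0034 W/m².
Total ΔF = 4.2136 + 0.4312 + 0.0141 + 0.0034 = 4.6623 W/m².
ΔT = λ ΔF = 0.85 × 4.66 = 3.9610 K.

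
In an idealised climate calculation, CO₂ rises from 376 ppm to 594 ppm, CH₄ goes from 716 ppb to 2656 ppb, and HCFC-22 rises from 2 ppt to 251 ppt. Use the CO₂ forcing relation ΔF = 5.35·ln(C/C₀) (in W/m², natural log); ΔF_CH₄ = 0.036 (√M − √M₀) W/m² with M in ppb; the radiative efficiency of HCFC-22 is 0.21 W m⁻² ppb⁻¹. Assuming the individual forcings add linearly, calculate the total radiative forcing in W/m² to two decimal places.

ΔF = 3.39 W/m²

CO₂: 5.35 × ln(594/376) = 5.35 × ln(1.57979) = 5.35 × 0.45729 = 2.4465 W/m².
CH₄: 0.036 × (√2656 − √716) = 0.036 × (51.5364 − 26.7582) = 0.036 × 24.7782 = 0.8920 W/m².
HCFC-22: Δ = 251 − 2 = 249 ppt = 0.249 ppb; ΔF = 0.21 × 0.249 = 0.0523 W/m².
Total ΔF = 2.4465 + 0.8920 + 0.0523 = 3.3908 W/m².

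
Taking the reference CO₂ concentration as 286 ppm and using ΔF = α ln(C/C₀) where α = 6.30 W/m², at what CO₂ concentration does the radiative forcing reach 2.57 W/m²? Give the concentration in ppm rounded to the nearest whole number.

C ≈ 430 ppm

Set 6.30 ln(C/286) = 2.57, so ln(C/286) = 2.57/6.30 = 0.40794.
Then C/286 = e^0.40794 = 1.50372, giving C = 286 × 1.50372 = 430.06 ppm.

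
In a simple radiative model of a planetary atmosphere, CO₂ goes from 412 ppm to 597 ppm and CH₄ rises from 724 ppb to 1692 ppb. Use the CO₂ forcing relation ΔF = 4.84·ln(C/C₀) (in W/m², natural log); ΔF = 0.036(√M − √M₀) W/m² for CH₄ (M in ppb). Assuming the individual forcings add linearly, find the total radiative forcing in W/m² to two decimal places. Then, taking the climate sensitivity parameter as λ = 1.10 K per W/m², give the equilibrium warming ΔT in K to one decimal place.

CO₂: 4.84 × ln(597/412) = 4.84 × ln(1.44903) = 4.84 × 0.37089 = 1.7951 W/m².
CH₄: 0.036 × (√1692 − √724) = 0.036 × (41.1339 − 26.9072) = 0.036 × 14.2267 = 0.5122 W/m².
Total ΔF = 1.7951 + 0.5122 = 2.3073 W/m².
ΔT = λ ΔF = 1.10 × 2.31 = 2.5410 K.

ΔF = 2.31 W/m²; ΔT = 2.5 K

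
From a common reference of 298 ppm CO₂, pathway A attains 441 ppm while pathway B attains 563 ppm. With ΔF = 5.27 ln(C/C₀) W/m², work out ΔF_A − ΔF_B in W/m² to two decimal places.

ΔF_A − ΔF_B = -1.29 W/m²

ΔF_A = 5.27 ln(441/298) = 5.27 × 0.39195 = 2.0656 W/m².
ΔF_B = 5.27 ln(563/298) = 5.27 × 0.63619 = 3.3527 W/m².
Difference: 2.0656 − 3.3527 = -1.2871 W/m².
(Equivalently, ΔF_A − ΔF_B = 5.27 ln(441/563) = 5.27 × -0.24423 = -1.2871 W/m².)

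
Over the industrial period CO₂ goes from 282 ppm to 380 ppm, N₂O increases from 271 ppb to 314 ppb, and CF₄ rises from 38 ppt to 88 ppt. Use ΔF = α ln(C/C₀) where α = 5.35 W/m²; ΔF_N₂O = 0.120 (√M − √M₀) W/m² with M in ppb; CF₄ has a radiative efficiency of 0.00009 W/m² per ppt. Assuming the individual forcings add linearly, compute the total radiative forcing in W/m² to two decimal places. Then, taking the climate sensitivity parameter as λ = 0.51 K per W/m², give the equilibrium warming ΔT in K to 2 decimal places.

CO₂: 5.35 × ln(380/282) = 5.35 × ln(1.34752) = 5.35 × 0.29827 = 1.5957 W/m².
N₂O: 0.120 × (√314 − √271) = 0.120 × (17.7200 − 16.4621) = 0.120 × 1.2579 = 0.1509 W/m².
CF₄: ΔF = 0.00009 × (88 − 38) = 0.00009 × 50 = 0.0045 W/m².
Total ΔF = 1.5957 + 0.1509 + 0.0045 = 1.7511 W/m².
ΔT = λ ΔF = 0.51 × 1.75 = 0.8925 K.

ΔF = 1.75 W/m²; ΔT = 0.89 K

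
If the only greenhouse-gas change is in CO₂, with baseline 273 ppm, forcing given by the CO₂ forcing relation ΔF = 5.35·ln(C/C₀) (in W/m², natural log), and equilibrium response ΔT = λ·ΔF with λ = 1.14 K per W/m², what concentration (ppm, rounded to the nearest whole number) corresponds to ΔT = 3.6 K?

C ≈ 493 ppm

Required forcing: ΔF = ΔT/λ = 3.6/1.14 = 3.1579 W/m².
Then ln(C/273) = ΔF/5.35 = 3.1579/5.35 = 0.59026.
So C = 273 × e^0.59026 = 273 × 1.80446 = 492.62 ppm.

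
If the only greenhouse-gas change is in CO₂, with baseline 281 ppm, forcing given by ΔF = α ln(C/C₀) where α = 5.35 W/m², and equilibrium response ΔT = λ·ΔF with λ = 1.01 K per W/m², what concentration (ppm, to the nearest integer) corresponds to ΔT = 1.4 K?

Required forcing: ΔF = ΔT/λ = 1.4/1.01 = 1.3861 W/m².
Then ln(C/281) = ΔF/5.35 = 1.3861/5.35 = 0.25908.
So C = 281 × e^0.25908 = 281 × 1.29574 = 364.10 ppm.

C ≈ 364 ppm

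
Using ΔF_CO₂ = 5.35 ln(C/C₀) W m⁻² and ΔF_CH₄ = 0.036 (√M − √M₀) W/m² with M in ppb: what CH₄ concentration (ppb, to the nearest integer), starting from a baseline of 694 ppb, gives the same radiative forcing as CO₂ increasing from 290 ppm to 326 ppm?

CO₂ forcing: 5.35 × ln(326/290) = 5.35 × 0.117016 = 0.62604 W/m².
Set 0.036(√M − √694) = 0.62604: √M = 0.62604/0.036 + √694 = 17.3900 + 26.3439 = 43.7339.
M = (43.7339)² = 1912.65 ppb.

M ≈ 1913 ppb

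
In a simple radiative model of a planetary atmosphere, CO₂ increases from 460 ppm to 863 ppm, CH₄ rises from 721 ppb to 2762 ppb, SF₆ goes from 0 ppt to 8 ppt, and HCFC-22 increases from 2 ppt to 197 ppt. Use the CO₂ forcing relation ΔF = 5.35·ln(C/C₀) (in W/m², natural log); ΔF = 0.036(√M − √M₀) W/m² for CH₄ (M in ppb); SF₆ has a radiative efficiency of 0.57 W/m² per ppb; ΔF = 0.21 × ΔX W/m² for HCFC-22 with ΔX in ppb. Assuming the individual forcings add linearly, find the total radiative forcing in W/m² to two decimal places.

ΔF = 4.34 W/m²

CO₂: 5.35 × ln(863/460) = 5.35 × ln(1.87609) = 5.35 × 0.62919 = 3.3662 W/m².
CH₄: 0.036 × (√2762 − √721) = 0.036 × (52.5547 − 26.8514) = 0.036 × 25.7033 = 0.9253 W/m².
SF₆: Δ = 8 − 0 = 8 ppt = 0.008 ppb; ΔF = 0.57 × 0.008 = 0.0046 W/m².
HCFC-22: Δ = 197 − 2 = 195 ppt = 0.195 ppb; ΔF = 0.21 × 0.195 = 0.0410 W/m².
Total ΔF = 3.3662 + 0.9253 + 0.0046 + 0.0410 = 4.3371 W/m².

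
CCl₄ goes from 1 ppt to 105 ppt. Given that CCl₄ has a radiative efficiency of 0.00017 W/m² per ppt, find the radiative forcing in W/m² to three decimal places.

CCl₄: ΔF = 0.00017 × (105 − 1) = 0.00017 × 104 = 0.0177 W/m².

ΔF = 0.018 W/m²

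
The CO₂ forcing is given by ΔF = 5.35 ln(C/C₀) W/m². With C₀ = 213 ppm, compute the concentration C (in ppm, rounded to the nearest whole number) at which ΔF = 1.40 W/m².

C ≈ 277 ppm

Set 5.35 ln(C/213) = 1.40, so ln(C/213) = 1.40/5.35 = 0.26168.
Then C/213 = e^0.26168 = 1.29911, giving C = 213 × 1.29911 = 276.71 ppm.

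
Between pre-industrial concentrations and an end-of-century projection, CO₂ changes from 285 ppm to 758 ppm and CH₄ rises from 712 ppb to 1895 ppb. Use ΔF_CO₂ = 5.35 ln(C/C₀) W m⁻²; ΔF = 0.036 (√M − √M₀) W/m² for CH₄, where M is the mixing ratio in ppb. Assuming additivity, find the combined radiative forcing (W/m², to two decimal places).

CO₂: 5.35 × ln(758/285) = 5.35 × ln(2.65965) = 5.35 × 0.97819 = 5.2333 W/m².
CH₄: 0.036 × (√1895 − √712) = 0.036 × (43.5316 − 26.6833) = 0.036 × 16.8483 = 0.6065 W/m².
Total ΔF = 5.2333 + 0.6065 = 5.8398 W/m².

ΔF = 5.84 W/m²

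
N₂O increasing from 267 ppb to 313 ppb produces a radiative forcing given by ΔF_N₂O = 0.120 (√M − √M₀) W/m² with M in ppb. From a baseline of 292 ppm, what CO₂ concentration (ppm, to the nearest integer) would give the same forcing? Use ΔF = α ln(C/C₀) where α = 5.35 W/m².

C ≈ 301 ppm

N₂O forcing: 0.120 × (√313 − √267) = 0.120 × (17.6918 − 16.3401) = 0.120 × 1.3517 = 0.16220 W/m².
Set 5.35 ln(C/292) = 0.16220: ln(C/292) = 0.16220/5.35 = 0.03032, so C = 292 × e^0.03032 = 292 × 1.03078 = 300.99 ppm.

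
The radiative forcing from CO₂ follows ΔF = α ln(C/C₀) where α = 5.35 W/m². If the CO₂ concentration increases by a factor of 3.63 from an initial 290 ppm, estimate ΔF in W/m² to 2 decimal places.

ΔF = 5.35 × ln(3.63) = 5.35 × 1.28923 = 6.8974 W/m².

ΔF = 6.90 W/m²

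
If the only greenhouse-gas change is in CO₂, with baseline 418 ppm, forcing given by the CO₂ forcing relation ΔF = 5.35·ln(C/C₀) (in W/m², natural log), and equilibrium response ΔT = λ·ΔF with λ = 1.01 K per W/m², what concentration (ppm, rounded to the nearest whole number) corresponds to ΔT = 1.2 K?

C ≈ 522 ppm

Required forcing: ΔF = ΔT/λ = 1.2/1.01 = 1.1881 W/m².
Then ln(C/418) = ΔF/5.35 = 1.1881/5.35 = 0.22207.
So C = 418 × e^0.22207 = 418 × 1.24866 = 521.94 ppm.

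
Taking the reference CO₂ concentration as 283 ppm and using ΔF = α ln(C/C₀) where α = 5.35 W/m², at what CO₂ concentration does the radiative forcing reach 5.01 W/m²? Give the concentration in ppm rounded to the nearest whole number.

Set 5.35 ln(C/283) = 5.01, so ln(C/283) = 5.01/5.35 = 0.93645.
Then C/283 = e^0.93645 = 2.55091, giving C = 283 × 2.55091 = 721.91 ppm.

C ≈ 722 ppm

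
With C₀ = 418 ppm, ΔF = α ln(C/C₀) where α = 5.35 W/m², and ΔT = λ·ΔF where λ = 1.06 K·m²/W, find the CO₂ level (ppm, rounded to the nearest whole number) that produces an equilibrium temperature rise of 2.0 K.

C ≈ 595 ppm

Required forcing: ΔF = ΔT/λ = 2.0/1.06 = 1.8868 W/m².
Then ln(C/418) = ΔF/5.35 = 1.8868/5.35 = 0.35267.
So C = 418 × e^0.35267 = 418 × 1.42286 = 594.76 ppm.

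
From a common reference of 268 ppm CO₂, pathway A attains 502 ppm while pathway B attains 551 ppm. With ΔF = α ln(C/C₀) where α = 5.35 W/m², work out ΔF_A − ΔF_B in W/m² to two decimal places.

ΔF_A = 5.35 ln(502/268) = 5.35 × 0.62761 = 3.3577 W/m².
ΔF_B = 5.35 ln(551/268) = 5.35 × 0.72075 = 3.8560 W/m².
Difference: 3.3577 − 3.8560 = -0.4983 W/m².

ΔF_A − ΔF_B = -0.50 W/m²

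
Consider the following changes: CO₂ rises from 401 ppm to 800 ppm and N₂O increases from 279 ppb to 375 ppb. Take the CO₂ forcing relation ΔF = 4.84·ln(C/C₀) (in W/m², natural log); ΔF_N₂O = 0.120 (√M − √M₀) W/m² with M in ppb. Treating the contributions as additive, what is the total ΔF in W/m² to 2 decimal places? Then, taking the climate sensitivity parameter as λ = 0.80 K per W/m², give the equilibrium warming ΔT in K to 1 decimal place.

ΔF = 3.66 W/m²; ΔT = 2.9 K

CO₂: 4.84 × ln(800/401) = 4.84 × ln(1.99501) = 4.84 × 0.69065 = 3.3427 W/m².
N₂O: 0.120 × (√375 − √279) = 0.120 × (19.3649 − 16.7033) = 0.120 × 2.6616 = 0.3194 W/m².
Total ΔF = 3.3427 + 0.3194 = 3.6621 W/m².
ΔT = λ ΔF = 0.80 × 3.66 = 2.9280 K.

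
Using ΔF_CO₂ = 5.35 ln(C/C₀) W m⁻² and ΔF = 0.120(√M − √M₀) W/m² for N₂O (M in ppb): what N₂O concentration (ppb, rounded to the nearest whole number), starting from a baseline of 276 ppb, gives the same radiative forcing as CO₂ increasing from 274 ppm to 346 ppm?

CO₂ forcing: 5.35 × ln(346/274) = 5.35 × 0.233311 = 1.24821 W/m².
Set 0.120(√M − √276) = 1.24821: √M = 1.24821/0.120 + √276 = 10.4018 + 16.6132 = 27.0150.
M = (27.0150)² = 729.81 ppb.

M ≈ 730 ppb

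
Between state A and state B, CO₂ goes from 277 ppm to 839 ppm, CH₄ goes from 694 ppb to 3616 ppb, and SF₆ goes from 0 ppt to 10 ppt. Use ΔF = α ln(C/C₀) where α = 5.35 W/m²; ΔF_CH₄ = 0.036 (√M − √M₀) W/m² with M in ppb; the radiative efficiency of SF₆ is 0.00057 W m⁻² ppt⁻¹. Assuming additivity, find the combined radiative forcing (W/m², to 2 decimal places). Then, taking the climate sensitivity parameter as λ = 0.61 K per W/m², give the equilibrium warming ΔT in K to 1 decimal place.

CO₂: 5.35 × ln(839/277) = 5.35 × ln(3.02888) = 5.35 × 1.10819 = 5.9288 W/m².
CH₄: 0.036 × (√3616 − √694) = 0.036 × (60.1332 − 26.3439) = 0.036 × 33.7893 = 1.2164 W/m².
SF₆: ΔF = 0.00057 × (10 − 0) = 0.00057 × 10 = 0.0057 W/m².
Total ΔF = 5.9288 + 1.2164 + 0.0057 = 7.1509 W/m².
ΔT = λ ΔF = 0.61 × 7.15 = 4.3615 K.

ΔF = 7.15 W/m²; ΔT = 4.4 K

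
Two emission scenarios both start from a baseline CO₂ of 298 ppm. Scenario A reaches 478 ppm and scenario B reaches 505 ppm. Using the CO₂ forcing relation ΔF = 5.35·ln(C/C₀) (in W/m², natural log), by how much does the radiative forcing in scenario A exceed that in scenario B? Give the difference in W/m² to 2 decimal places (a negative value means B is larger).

ΔF_A − ΔF_B = -0.29 W/m²

ΔF_A = 5.35 ln(478/298) = 5.35 × 0.47252 = 2.5280 W/m².
ΔF_B = 5.35 ln(505/298) = 5.35 × 0.52746 = 2.8219 W/m².
Difference: 2.5280 − 2.8219 = -0.2939 W/m².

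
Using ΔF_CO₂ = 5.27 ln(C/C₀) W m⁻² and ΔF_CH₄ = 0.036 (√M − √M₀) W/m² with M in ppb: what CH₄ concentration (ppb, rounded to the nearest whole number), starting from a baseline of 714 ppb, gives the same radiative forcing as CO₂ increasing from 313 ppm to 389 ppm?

CO₂ forcing: 5.27 × ln(389/313) = 5.27 × 0.217376 = 1.14557 W/m².
Set 0.036(√M − √714) = 1.14557: √M = 1.14557/0.036 + √714 = 31.8214 + 26.7208 = 58.5422.
M = (58.5422)² = 3427.19 ppb.

M ≈ 3427 ppb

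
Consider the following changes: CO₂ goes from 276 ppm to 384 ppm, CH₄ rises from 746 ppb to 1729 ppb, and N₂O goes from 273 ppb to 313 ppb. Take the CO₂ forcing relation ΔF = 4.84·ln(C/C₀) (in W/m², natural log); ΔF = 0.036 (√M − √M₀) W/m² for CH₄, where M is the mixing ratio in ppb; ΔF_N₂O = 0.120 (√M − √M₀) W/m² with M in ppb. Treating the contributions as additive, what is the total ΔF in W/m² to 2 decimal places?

CO₂: 4.84 × ln(384/276) = 4.84 × ln(1.39130) = 4.84 × 0.33024 = 1.5984 W/m².
CH₄: 0.036 × (√1729 − √746) = 0.036 × (41.5812 − 27.3130) = 0.036 × 14.2682 = 0.5137 W/m².
N₂O: 0.120 × (√313 − √273) = 0.120 × (17.6918 − 16.5227) = 0.120 × 1.1691 = 0.1403 W/m².
Total ΔF = 1.5984 + 0.5137 + 0.1403 = 2.2524 W/m².

ΔF = 2.25 W/m²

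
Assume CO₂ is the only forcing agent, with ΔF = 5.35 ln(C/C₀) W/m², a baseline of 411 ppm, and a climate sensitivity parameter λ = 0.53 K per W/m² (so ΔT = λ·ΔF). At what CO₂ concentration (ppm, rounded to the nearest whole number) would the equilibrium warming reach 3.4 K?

Required forcing: ΔF = ΔT/λ = 3.4/0.53 = 6.4151 W/m².
Then ln(C/411) = ΔF/5.35 = 6.4151/5.35 = 1.19908.
So C = 411 × e^1.19908 = 411 × 3.31706 = 1363.31 ppm.

C ≈ 1363 ppm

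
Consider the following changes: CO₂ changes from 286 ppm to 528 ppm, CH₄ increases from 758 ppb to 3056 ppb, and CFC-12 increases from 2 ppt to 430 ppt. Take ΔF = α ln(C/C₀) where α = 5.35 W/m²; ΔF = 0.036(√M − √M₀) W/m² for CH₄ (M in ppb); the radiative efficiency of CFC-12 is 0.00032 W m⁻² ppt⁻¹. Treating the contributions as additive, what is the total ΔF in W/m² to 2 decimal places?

ΔF = 4.42 W/m²

CO₂: 5.35 × ln(528/286) = 5.35 × ln(1.84615) = 5.35 × 0.61310 = 3.2801 W/m².
CH₄: 0.036 × (√3056 − √758) = 0.036 × (55.2811 − 27.5318) = 0.036 × 27.7493 = 0.9990 W/m².
CFC-12: ΔF = 0.00032 × (430 − 2) = 0.00032 × 428 = 0.1370 W/m².
Total ΔF = 3.2801 + 0.9990 + 0.1370 = 4.4161 W/m².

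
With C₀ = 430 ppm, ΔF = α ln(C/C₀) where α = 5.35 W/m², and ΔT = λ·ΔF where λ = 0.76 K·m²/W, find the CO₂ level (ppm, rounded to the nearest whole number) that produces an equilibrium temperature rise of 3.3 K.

Required forcing: ΔF = ΔT/λ = 3.3/0.76 = 4.3421 W/m².
Then ln(C/430) = ΔF/5.35 = 4.3421/5.35 = 0.81161.
So C = 430 × e^0.81161 = 430 × 2.25153 = 968.16 ppm.

C ≈ 968 ppm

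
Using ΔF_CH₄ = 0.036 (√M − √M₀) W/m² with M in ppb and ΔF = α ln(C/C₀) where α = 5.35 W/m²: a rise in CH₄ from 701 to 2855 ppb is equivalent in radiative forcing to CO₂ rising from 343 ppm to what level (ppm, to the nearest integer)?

C ≈ 411 ppm

CH₄ forcing: 0.036 × (√2855 − √701) = 0.036 × (53.4322 − 26.4764) = 0.036 × 26.9558 = 0.97041 W/m².
Set 5.35 ln(C/343) = 0.97041: ln(C/343) = 0.97041/5.35 = 0.18139, so C = 343 × e^0.18139 = 343 × 1.19888 = 411.22 ppm.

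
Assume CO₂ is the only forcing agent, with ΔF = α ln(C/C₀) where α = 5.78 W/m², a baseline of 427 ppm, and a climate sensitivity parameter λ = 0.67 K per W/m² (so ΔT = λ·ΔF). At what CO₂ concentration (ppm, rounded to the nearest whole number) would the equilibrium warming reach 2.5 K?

C ≈ 814 ppm

Required forcing: ΔF = ΔT/λ = 2.5/0.67 = 3.7313 W/m².
Then ln(C/427) = ΔF/5.78 = 3.7313/5.78 = 0.64555.
So C = 427 × e^0.64555 = 427 × 1.90704 = 814.31 ppm.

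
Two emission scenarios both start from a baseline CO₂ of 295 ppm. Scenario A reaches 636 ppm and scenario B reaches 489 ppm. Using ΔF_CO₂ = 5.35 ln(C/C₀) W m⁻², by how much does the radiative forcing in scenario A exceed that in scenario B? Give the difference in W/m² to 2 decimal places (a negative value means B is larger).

ΔF_A − ΔF_B = 1.41 W/m²

ΔF_A = 5.35 ln(636/295) = 5.35 × 0.76822 = 4.1100 W/m².
ΔF_B = 5.35 ln(489/295) = 5.35 × 0.50539 = 2.7038 W/m².
Difference: 4.1100 − 2.7038 = 1.4062 W/m².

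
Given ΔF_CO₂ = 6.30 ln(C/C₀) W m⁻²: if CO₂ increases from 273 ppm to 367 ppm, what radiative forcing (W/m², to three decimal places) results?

CO₂ absorption bands are partially saturated, so forcing scales with the logarithm of the concentration ratio.
CO₂: 6.30 × ln(367/273) = 6.30 × ln(1.34432) = 6.30 × 0.29589 = 1.8641 W/m².

ΔF = 1.864 W/m²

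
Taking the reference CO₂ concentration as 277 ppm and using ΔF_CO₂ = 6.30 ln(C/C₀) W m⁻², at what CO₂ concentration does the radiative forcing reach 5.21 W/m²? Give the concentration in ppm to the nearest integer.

C ≈ 633 ppm

Set 6.30 ln(C/277) = 5.21, so ln(C/277) = 5.21/6.30 = 0.82698.
Then C/277 = e^0.82698 = 2.28640, giving C = 277 × 2.28640 = 633.33 ppm.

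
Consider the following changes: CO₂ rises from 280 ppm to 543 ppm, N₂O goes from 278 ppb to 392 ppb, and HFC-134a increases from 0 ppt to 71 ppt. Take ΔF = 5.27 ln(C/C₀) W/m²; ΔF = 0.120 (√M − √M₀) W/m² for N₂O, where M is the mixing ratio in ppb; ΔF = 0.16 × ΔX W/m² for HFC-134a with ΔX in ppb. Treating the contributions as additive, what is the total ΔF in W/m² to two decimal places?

CO₂: 5.27 × ln(543/280) = 5.27 × ln(1.93929) = 5.27 × 0.66232 = 3.4904 W/m².
N₂O: 0.120 × (√392 − √278) = 0.120 × (19.7990 − 16.6733) = 0.120 × 3.1257 = 0.3751 W/m².
HFC-134a: Δ = 71 − 0 = 71 ppt = 0.071 ppb; ΔF = 0.16 × 0.071 = 0.0114 W/m².
Total ΔF = 3.4904 + 0.3751 + 0.0114 = 3.8769 W/m².

ΔF = 3.88 W/m²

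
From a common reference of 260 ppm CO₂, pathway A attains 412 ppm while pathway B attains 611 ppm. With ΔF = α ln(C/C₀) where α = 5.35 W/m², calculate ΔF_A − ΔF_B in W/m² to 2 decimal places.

ΔF_A = 5.35 ln(412/260) = 5.35 × 0.46034 = 2.4628 W/m².
ΔF_B = 5.35 ln(611/260) = 5.35 × 0.85442 = 4.5711 W/m².
Difference: 2.4628 − 4.5711 = -2.1083 W/m².
(Equivalently, ΔF_A − ΔF_B = 5.35 ln(412/611) = 5.35 × -0.39407 = -2.1083 W/m².)

ΔF_A − ΔF_B = -2.11 W/m²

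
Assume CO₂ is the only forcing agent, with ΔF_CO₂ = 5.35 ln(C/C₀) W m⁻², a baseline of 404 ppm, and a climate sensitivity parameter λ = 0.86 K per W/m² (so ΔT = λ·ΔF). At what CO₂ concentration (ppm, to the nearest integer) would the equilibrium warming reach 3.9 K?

C ≈ 943 ppm

Required forcing: ΔF = ΔT/λ = 3.9/0.86 = 4.5349 W/m².
Then ln(C/404) = ΔF/5.35 = 4.5349/5.35 = 0.84764.
So C = 404 × e^0.84764 = 404 × 2.33413 = 942.99 ppm.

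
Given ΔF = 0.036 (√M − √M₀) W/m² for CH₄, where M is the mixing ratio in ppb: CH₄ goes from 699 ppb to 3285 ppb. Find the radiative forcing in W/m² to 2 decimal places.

CH₄: 0.036 × (√3285 − √699) = 0.036 × (57.3149 − 26.4386) = 0.036 × 30.8763 = 1.1115 W/m².

ΔF = 1.11 W/m²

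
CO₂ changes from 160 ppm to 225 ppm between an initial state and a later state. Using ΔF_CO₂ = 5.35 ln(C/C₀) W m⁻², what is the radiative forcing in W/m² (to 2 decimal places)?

CO₂: 5.35 × ln(225/160) = 5.35 × ln(1.40625) = 5.35 × 0.34093 = 1.8240 W/m².

ΔF = 1.82 W/m²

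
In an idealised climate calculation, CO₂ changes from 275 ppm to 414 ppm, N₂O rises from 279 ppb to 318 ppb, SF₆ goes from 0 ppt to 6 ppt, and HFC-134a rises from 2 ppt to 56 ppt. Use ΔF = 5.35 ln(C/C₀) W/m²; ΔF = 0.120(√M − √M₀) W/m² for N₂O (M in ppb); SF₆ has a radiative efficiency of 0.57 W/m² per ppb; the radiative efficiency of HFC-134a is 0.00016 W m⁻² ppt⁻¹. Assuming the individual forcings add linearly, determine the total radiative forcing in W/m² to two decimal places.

ΔF = 2.34 W/m²

CO₂: 5.35 × ln(414/275) = 5.35 × ln(1.50545) = 5.35 × 0.40909 = 2.1886 W/m².
N₂O: 0.120 × (√318 − √279) = 0.120 × (17.8326 − 16.7033) = 0.120 × 1.1293 = 0.1355 W/m².
SF₆: Δ = 6 − 0 = 6 ppt = 0.006 ppb; ΔF = 0.57 × 0.006 = 0.0034 W/m².
HFC-134a: ΔF = 0.00016 × (56 − 2) = 0.00016 × 54 = 0.0086 W/m².
Total ΔF = 2.1886 + 0.1355 + 0.0034 + 0.0086 = 2.3361 W/m².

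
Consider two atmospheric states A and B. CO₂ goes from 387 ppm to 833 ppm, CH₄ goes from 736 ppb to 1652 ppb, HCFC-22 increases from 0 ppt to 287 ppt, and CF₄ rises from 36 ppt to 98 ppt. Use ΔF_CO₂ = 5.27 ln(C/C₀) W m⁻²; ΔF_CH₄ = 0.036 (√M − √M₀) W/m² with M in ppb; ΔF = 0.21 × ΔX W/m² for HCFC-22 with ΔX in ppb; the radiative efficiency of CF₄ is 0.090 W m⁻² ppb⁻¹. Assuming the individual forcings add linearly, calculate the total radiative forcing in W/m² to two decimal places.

ΔF = 4.59 W/m²

CO₂: 5.27 × ln(833/387) = 5.27 × ln(2.15245) = 5.27 × 0.76661 = 4.0400 W/m².
CH₄: 0.036 × (√1652 − √736) = 0.036 × (40.6448 − 27.1293) = 0.036 × 13.5155 = 0.4866 W/m².
HCFC-22: Δ = 287 − 0 = 287 ppt = 0.287 ppb; ΔF = 0.21 × 0.287 = 0.0603 W/m².
CF₄: Δ = 98 − 36 = 62 ppt = 0.062 ppb; ΔF = 0.090 × 0.062 = 0.0056 W/m².
Total ΔF = 4.0400 + 0.4866 + 0.0603 + 0.0056 = 4.5925 W/m².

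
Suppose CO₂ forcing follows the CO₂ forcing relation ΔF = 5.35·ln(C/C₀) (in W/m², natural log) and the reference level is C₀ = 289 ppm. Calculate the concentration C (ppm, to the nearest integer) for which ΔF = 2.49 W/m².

Set 5.35 ln(C/289) = 2.49, so ln(C/289) = 2.49/5.35 = 0.46542.
Then C/289 = e^0.46542 = 1.59268, giving C = 289 × 1.59268 = 460.28 ppm.

C ≈ 460 ppm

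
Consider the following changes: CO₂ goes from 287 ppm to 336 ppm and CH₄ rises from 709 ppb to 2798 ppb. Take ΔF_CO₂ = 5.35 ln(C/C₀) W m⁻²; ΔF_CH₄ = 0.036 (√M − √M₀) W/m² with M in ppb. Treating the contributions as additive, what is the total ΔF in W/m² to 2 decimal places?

CO₂: 5.35 × ln(336/287) = 5.35 × ln(1.17073) = 5.35 × 0.15763 = 0.8433 W/m².
CH₄: 0.036 × (√2798 − √709) = 0.036 × (52.8961 − 26.6271) = 0.036 × 26.2690 = 0.9457 W/m².
Total ΔF = 0.8433 + 0.9457 = 1.7890 W/m².

ΔF = 1.79 W/m²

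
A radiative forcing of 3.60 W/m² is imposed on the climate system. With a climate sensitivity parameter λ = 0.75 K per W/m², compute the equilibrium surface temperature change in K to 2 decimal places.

ΔT = 2.70 K

ΔT = λ ΔF = 0.75 × 3.60 = 2.7000 K.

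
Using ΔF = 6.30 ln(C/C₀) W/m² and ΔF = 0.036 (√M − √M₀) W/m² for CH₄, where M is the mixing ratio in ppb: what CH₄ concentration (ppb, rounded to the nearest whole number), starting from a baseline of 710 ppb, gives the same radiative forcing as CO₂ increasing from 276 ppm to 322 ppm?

M ≈ 2875 ppb

CO₂ forcing: 6.30 × ln(322/276) = 6.30 × 0.154151 = 0.97115 W/m².
Set 0.036(√M − √710) = 0.97115: √M = 0.97115/0.036 + √710 = 26.9764 + 26.6458 = 53.6222.
M = (53.6222)² = 2875.34 ppb.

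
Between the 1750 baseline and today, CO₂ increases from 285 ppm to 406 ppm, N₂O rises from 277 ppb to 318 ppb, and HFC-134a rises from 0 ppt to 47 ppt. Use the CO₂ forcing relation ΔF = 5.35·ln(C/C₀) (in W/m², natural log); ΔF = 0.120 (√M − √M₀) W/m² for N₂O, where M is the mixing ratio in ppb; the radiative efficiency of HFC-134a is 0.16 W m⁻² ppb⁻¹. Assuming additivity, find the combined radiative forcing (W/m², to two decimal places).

ΔF = 2.04 W/m²

CO₂: 5.35 × ln(406/285) = 5.35 × ln(1.42456) = 5.35 × 0.35386 = 1.8932 W/m².
N₂O: 0.120 × (√318 − √277) = 0.120 × (17.8326 − 16.6433) = 0.120 × 1.1893 = 0.1427 W/m².
HFC-134a: Δ = 47 − 0 = 47 ppt = 0.047 ppb; ΔF = 0.16 × 0.047 = 0.0075 W/m².
Total ΔF = 1.8932 + 0.1427 + 0.0075 = 2.0434 W/m².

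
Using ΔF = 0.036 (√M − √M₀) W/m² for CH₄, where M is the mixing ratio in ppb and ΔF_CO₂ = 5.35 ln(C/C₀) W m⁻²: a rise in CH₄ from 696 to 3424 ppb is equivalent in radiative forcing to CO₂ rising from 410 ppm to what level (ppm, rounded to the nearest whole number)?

C ≈ 509 ppm

CH₄ forcing: 0.036 × (√3424 − √696) = 0.036 × (58.5150 − 26.3818) = 0.036 × 32.1332 = 1.15680 W/m².
Set 5.35 ln(C/410) = 1.15680: ln(C/410) = 1.15680/5.35 = 0.21622, so C = 410 × e^0.21622 = 410 × 1.24138 = 508.97 ppm.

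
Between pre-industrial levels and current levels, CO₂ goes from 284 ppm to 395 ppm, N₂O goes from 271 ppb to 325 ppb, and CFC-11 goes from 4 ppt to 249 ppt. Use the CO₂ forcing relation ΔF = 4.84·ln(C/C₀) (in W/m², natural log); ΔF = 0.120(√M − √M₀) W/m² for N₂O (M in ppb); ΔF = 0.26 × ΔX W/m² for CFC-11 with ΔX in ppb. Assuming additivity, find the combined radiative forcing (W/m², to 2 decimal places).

ΔF = 1.85 W/m²

CO₂: 4.84 × ln(395/284) = 4.84 × ln(1.39085) = 4.84 × 0.32992 = 1.5968 W/m².
N₂O: 0.120 × (√325 − √271) = 0.120 × (18.0278 − 16.4621) = 0.120 × 1.5657 = 0.1879 W/m².
CFC-11: Δ = 249 − 4 = 245 ppt = 0.245 ppb; ΔF = 0.26 × 0.245 = 0.0637 W/m².
Total ΔF = 1.5968 + 0.1879 + 0.0637 = 1.8484 W/m².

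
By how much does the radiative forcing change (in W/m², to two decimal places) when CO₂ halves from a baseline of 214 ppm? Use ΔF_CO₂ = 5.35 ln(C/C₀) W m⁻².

ΔF = -3.71 W/m²

Because the forcing depends only on the ratio C/C₀, the initial concentration does not enter.
ΔF = 5.35 × ln(0.5) = 5.35 × -0.69315 = -3.7084 W/m².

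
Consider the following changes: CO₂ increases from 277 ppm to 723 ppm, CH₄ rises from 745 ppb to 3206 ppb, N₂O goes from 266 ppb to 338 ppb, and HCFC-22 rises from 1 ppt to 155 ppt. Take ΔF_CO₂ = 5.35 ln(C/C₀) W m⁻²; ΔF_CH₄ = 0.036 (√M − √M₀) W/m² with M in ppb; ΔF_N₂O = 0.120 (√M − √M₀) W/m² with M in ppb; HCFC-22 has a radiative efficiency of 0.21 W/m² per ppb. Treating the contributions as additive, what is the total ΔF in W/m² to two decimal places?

ΔF = 6.47 W/m²

CO₂: 5.35 × ln(723/277) = 5.35 × ln(2.61011) = 5.35 × 0.95939 = 5.1327 W/m².
CH₄: 0.036 × (√3206 − √745) = 0.036 × (56.6216 − 27.2947) = 0.036 × 29.3269 = 1.0558 W/m².
N₂O: 0.120 × (√338 − √266) = 0.120 × (18.3848 − 16.3095) = 0.120 × 2.0753 = 0.2490 W/m².
HCFC-22: Δ = 155 − 1 = 154 ppt = 0.154 ppb; ΔF = 0.21 × 0.154 = 0.0323 W/m².
Total ΔF = 5.1327 + 1.0558 + 0.2490 + 0.0323 = 6.4698 W/m².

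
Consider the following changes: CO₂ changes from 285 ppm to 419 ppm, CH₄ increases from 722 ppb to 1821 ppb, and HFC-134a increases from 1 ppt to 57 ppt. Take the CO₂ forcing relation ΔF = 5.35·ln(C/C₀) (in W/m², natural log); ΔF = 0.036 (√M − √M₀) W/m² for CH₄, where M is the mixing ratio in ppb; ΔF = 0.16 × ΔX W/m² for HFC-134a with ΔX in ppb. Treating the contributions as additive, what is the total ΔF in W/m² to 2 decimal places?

ΔF = 2.64 W/m²

CO₂: 5.35 × ln(419/285) = 5.35 × ln(1.47018) = 5.35 × 0.38538 = 2.0618 W/m².
CH₄: 0.036 × (√1821 − √722) = 0.036 × (42.6732 − 26.8701) = 0.036 × 15.8031 = 0.5689 W/m².
HFC-134a: Δ = 57 − 1 = 56 ppt = 0.056 ppb; ΔF = 0.16 × 0.056 = 0.0090 W/m².
Total ΔF = 2.0618 + 0.5689 + 0.0090 = 2.6397 W/m².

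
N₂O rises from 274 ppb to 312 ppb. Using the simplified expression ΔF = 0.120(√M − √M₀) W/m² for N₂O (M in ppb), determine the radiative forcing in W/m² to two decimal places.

ΔF = 0.13 W/m²

N₂O: 0.120 × (√312 − √274) = 0.120 × (17.6635 − 16.5529) = 0.120 × 1.1106 = 0.1333 W/m².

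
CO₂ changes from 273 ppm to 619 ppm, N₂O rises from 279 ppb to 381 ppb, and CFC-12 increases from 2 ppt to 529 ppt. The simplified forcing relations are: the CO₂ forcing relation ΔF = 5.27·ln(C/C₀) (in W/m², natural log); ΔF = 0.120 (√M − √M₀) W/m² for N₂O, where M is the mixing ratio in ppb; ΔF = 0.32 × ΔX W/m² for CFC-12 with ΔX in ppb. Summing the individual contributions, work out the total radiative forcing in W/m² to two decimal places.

CO₂: 5.27 × ln(619/273) = 5.27 × ln(2.26740) = 5.27 × 0.81863 = 4.3142 W/m².
N₂O: 0.120 × (√381 − √279) = 0.120 × (19.5192 − 16.7033) = 0.120 × 2.8159 = 0.3379 W/m².
CFC-12: Δ = 529 − 2 = 527 ppt = 0.527 ppb; ΔF = 0.32 × 0.527 = 0.1686 W/m².
Total ΔF = 4.3142 + 0.3379 + 0.1686 = 4.8207 W/m².

ΔF = 4.82 W/m²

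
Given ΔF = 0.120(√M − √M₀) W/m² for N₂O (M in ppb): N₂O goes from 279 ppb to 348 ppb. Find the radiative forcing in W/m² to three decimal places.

N₂O: 0.120 × (√348 − √279) = 0.120 × (18.6548 − 16.7033) = 0.120 × 1.9515 = 0.2342 W/m².

ΔF = 0.234 W/m²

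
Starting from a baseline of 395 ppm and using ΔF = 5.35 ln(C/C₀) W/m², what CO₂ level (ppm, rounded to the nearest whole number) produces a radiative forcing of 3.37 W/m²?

Set 5.35 ln(C/395) = 3.37, so ln(C/395) = 3.37/5.35 = 0.62991.
Then C/395 = e^0.62991 = 1.87744, giving C = 395 × 1.87744 = 741.59 ppm.

C ≈ 742 ppm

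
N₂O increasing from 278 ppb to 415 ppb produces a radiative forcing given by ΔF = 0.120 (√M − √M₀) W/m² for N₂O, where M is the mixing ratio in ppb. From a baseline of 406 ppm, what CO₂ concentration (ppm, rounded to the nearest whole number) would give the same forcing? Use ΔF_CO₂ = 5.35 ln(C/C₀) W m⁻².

N₂O forcing: 0.120 × (√415 − √278) = 0.120 × (20.3715 − 16.6733) = 0.120 × 3.6982 = 0.44378 W/m².
Set 5.35 ln(C/406) = 0.44378: ln(C/406) = 0.44378/5.35 = 0.08295, so C = 406 × e^0.08295 = 406 × 1.08649 = 441.11 ppm.

C ≈ 441 ppm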